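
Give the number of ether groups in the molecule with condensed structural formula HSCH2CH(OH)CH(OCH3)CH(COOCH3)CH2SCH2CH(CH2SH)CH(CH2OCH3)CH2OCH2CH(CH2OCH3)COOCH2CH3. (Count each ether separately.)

Working along the chain:
  HSCH2: –SH on an sp³ carbon → thiol.
  CH(OH): –OH on an sp³ carbon → alcohol (secondary).
  CH(OCH3): pendant –OCH3: C–O–C with sp³ C, no adjacent C=O → ether.
  CH(COOCH3): pendant –COOCH3: carbonyl C bonded to C and –OCH3 → ester.
  CH2SCH2: C–S–C linkage → sulfide (thioether).
  CH(CH2SH): pendant –CH2SH → thiol.
  CH(CH2OCH3): pendant –CH2OCH3: C–O–C linkage → ether.
  CH2OCH2: C–O–C with sp³ carbons on both sides and no adjacent C=O → ether.
  CH(CH2OCH3): pendant –CH2OCH3: C–O–C linkage → ether.
  COOCH2CH3: –C(=O)OCH2CH3: carbonyl C bonded to C and to –OEt → ester.
Ether appears at: CH(OCH3), CH(CH2OCH3), CH2OCH2, CH(CH2OCH3) → 4.

4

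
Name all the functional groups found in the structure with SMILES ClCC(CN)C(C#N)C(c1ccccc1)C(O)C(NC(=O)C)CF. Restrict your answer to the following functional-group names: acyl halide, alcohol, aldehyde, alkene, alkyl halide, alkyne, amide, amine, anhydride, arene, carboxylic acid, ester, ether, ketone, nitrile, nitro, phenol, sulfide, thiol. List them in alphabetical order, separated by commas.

Working along the chain:
  ClCH2: halogen on an sp³ carbon → alkyl halide.
  CH(CH2NH2): pendant –CH2NH2: N on sp³ C, no adjacent C=O → amine.
  CH(CN): pendant –C≡N: nitrile.
  CH(C6H5): pendant –C6H5: benzene ring → arene.
  CH(OH): –OH on an sp³ carbon → alcohol (secondary).
  CH(NHCOCH3): pendant –NHC(=O)CH3: N bonded to a carbonyl → amide (not amine).
  CH2F: halogen on an sp³ carbon → alkyl halide.

alcohol, alkyl halide, amide, amine, arene, nitrile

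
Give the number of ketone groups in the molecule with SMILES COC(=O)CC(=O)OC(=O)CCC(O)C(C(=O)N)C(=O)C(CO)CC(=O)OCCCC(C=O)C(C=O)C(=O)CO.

2

CH3O–C(=O)–: carbonyl C bonded to C and to –OCH3 → ester (not ketone + ether).
two acyl groups sharing one oxygen, –C(=O)–O–C(=O)– → anhydride.
–OH on an sp³ carbon → alcohol (secondary).
pendant –CONH2: carbonyl C bonded to C and N → amide.
–C(=O)– with carbon on both sides → ketone.
pendant –CH2OH on an sp³ backbone C → alcohol.
–C(=O)–O–C with C on the carbonyl side → ester.
pendant –CHO: carbonyl C bonded to C and H → aldehyde.
pendant –CHO: carbonyl C bonded to C and H → aldehyde.
–C(=O)– with carbon on both sides → ketone.
–OH on an sp³ carbon → alcohol.
Ketone appears at: CO, CO → 2.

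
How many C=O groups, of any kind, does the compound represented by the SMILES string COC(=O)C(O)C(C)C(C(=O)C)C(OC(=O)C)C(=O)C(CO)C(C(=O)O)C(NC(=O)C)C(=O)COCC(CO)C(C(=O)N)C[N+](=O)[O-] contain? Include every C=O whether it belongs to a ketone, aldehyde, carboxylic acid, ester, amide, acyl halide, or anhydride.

8

CH3OOC: ester, 1 C=O (running total 1).
CH(COCH3): ketone, 1 C=O (running total 2).
CH(OCOCH3): ester, 1 C=O (running total 3).
CO: ketone, 1 C=O (running total 4).
CH(COOH): carboxylic acid, 1 C=O (running total 5).
CH(NHCOCH3): amide, 1 C=O (running total 6).
CO: ketone, 1 C=O (running total 7).
CH(CONH2): amide, 1 C=O (running total 8).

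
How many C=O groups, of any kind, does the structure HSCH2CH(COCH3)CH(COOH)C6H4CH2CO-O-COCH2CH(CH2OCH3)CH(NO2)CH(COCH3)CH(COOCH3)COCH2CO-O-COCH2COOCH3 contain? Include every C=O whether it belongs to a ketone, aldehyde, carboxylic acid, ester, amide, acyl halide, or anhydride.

10

CH(COCH3): ketone, 1 C=O (running total 1).
CH(COOH): carboxylic acid, 1 C=O (running total 2).
CH2CO-O-COCH2: anhydride, 2 C=O (running total 4).
CH(COCH3): ketone, 1 C=O (running total 5).
CH(COOCH3): ester, 1 C=O (running total 6).
CO: ketone, 1 C=O (running total 7).
CH2CO-O-COCH2: anhydride, 2 C=O (running total 9).
COOCH3: ester, 1 C=O (running total 10).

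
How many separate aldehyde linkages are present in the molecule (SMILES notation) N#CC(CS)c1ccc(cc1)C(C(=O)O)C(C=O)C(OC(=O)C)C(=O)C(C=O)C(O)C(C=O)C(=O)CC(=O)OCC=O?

N≡C–: carbon triple-bonded to nitrogen → nitrile.
pendant –CH2SH → thiol.
para-disubstituted benzene ring → arene.
pendant –COOH: carbonyl C bonded to C and –OH → carboxylic acid.
pendant –CHO: carbonyl C bonded to C and H → aldehyde.
pendant –OC(=O)CH3: an acyloxy group → ester.
–C(=O)– with carbon on both sides → ketone.
pendant –CHO: carbonyl C bonded to C and H → aldehyde.
–OH on an sp³ carbon → alcohol (secondary).
pendant –CHO: carbonyl C bonded to C and H → aldehyde.
–C(=O)– with carbon on both sides → ketone.
–C(=O)–O–C with C on the carbonyl side → ester.
terminal –CHO: carbonyl C bonded to H and C → aldehyde.
Aldehyde appears at: CH(CHO), CH(CHO), CH(CHO), CHO → 4.

4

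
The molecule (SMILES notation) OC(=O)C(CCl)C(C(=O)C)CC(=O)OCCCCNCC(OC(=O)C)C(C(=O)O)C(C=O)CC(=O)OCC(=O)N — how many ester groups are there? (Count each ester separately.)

Working along the chain:
  HOOC: –COOH: carbonyl C bonded to –OH and C → carboxylic acid (the –OH is not a separate alcohol).
  CH(CH2Cl): pendant –CH2X: halogen on sp³ carbon → alkyl halide.
  CH(COCH3): pendant –COCH3: carbonyl C bonded to two carbons → ketone.
  CH2COOCH2: –C(=O)–O–C with C on the carbonyl side → ester.
  CH2NHCH2: C–N–C with sp³ carbons and no adjacent C=O → amine (secondary).
  CH(OCOCH3): pendant –OC(=O)CH3: an acyloxy group → ester.
  CH(COOH): pendant –COOH: carbonyl C bonded to C and –OH → carboxylic acid.
  CH(CHO): pendant –CHO: carbonyl C bonded to C and H → aldehyde.
  CH2COOCH2: –C(=O)–O–C with C on the carbonyl side → ester.
  CONH2: –C(=O)NH2: carbonyl C bonded to C and to N → amide (the N is not a separate amine).
Ester appears at: CH2COOCH2, CH(OCOCH3), CH2COOCH2 → 3.

3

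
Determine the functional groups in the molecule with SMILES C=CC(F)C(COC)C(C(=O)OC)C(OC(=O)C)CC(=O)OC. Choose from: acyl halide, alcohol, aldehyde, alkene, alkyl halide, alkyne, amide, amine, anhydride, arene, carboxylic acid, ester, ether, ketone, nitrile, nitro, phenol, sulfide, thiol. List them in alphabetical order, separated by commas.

Reading the structure from left to right:
  CH2=CH: C=C double bond → alkene.
  CH(F): halogen on an sp³ carbon → alkyl halide.
  CH(CH2OCH3): pendant –CH2OCH3: C–O–C linkage → ether.
  CH(COOCH3): pendant –COOCH3: carbonyl C bonded to C and –OCH3 → ester.
  CH(OCOCH3): pendant –OC(=O)CH3: an acyloxy group → ester.
  COOCH3: –C(=O)OCH3: carbonyl C bonded to C and to –OCH3 → ester (not ketone + ether).

alkene, alkyl halide, ester, ether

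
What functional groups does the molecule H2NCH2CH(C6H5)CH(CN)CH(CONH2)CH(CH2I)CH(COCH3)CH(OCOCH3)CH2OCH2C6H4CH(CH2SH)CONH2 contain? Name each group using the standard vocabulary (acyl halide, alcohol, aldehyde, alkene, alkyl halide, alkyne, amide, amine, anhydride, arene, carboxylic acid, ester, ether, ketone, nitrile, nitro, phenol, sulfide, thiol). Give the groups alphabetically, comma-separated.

Working along the chain:
  H2NCH2: –NH2 on an sp³ carbon with no adjacent C=O → amine.
  CH(C6H5): pendant –C6H5: benzene ring → arene.
  CH(CN): pendant –C≡N: nitrile.
  CH(CONH2): pendant –CONH2: carbonyl C bonded to C and N → amide.
  CH(CH2I): pendant –CH2X: halogen on sp³ carbon → alkyl halide.
  CH(COCH3): pendant –COCH3: carbonyl C bonded to two carbons → ketone.
  CH(OCOCH3): pendant –OC(=O)CH3: an acyloxy group → ester.
  CH2OCH2: C–O–C with sp³ carbons on both sides and no adjacent C=O → ether.
  C6H4: para-disubstituted benzene ring → arene.
  CH(CH2SH): pendant –CH2SH → thiol.
  CONH2: –C(=O)NH2: carbonyl C bonded to C and to N → amide (the N is not a separate amine).

alkyl halide, amide, amine, arene, ester, ether, ketone, nitrile, thiol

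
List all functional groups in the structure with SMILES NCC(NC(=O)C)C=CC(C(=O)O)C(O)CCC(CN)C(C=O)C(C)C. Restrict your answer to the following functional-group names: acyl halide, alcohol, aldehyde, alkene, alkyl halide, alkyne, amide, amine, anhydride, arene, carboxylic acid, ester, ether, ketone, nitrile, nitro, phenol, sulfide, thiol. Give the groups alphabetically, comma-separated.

alcohol, aldehyde, alkene, amide, amine, carboxylic acid

–NH2 on an sp³ carbon with no adjacent C=O → amine.
pendant –NHC(=O)CH3: N bonded to a carbonyl → amide (not amine).
C=C double bond → alkene.
pendant –COOH: carbonyl C bonded to C and –OH → carboxylic acid.
–OH on an sp³ carbon → alcohol (secondary).
pendant –CH2NH2: N on sp³ C, no adjacent C=O → amine.
pendant –CHO: carbonyl C bonded to C and H → aldehyde.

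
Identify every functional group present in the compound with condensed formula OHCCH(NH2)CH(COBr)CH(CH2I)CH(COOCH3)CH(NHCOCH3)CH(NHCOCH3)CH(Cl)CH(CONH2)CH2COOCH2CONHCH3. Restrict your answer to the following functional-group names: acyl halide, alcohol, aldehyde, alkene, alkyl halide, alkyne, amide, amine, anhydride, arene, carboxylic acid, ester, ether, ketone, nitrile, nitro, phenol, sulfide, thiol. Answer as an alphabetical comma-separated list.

Working along the chain:
  OHC: terminal –CHO: carbonyl C bonded to H and C → aldehyde.
  CH(NH2): –NH2 on an sp³ carbon with no adjacent C=O → amine.
  CH(COBr): pendant –C(=O)X: carbonyl C bonded to C and halogen → acyl halide.
  CH(CH2I): pendant –CH2X: halogen on sp³ carbon → alkyl halide.
  CH(COOCH3): pendant –COOCH3: carbonyl C bonded to C and –OCH3 → ester.
  CH(NHCOCH3): pendant –NHC(=O)CH3: N bonded to a carbonyl → amide (not amine).
  CH(NHCOCH3): pendant –NHC(=O)CH3: N bonded to a carbonyl → amide (not amine).
  CH(Cl): halogen on an sp³ carbon → alkyl halide.
  CH(CONH2): pendant –CONH2: carbonyl C bonded to C and N → amide.
  CH2COOCH2: –C(=O)–O–C with C on the carbonyl side → ester.
  CONHCH3: –C(=O)NHCH3: carbonyl C bonded to C and to N → amide (the N is not an amine).

acyl halide, aldehyde, alkyl halide, amide, amine, ester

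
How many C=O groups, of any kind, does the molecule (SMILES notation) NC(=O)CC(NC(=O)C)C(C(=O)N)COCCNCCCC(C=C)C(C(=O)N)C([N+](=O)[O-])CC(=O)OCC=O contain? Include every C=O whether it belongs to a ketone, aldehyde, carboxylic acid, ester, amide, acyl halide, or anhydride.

H2NCO: amide, 1 C=O (running total 1).
CH(NHCOCH3): amide, 1 C=O (running total 2).
CH(CONH2): amide, 1 C=O (running total 3).
CH(CONH2): amide, 1 C=O (running total 4).
CH2COOCH2: ester, 1 C=O (running total 5).
CHO: aldehyde, 1 C=O (running total 6).

6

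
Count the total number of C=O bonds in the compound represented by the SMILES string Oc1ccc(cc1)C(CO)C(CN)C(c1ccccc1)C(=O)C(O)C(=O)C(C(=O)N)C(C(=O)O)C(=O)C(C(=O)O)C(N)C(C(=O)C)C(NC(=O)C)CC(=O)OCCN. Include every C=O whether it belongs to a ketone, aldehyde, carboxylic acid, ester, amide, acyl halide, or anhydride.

CO: ketone, 1 C=O (running total 1).
CO: ketone, 1 C=O (running total 2).
CH(CONH2): amide, 1 C=O (running total 3).
CH(COOH): carboxylic acid, 1 C=O (running total 4).
CO: ketone, 1 C=O (running total 5).
CH(COOH): carboxylic acid, 1 C=O (running total 6).
CH(COCH3): ketone, 1 C=O (running total 7).
CH(NHCOCH3): amide, 1 C=O (running total 8).
CH2COOCH2: ester, 1 C=O (running total 9).

9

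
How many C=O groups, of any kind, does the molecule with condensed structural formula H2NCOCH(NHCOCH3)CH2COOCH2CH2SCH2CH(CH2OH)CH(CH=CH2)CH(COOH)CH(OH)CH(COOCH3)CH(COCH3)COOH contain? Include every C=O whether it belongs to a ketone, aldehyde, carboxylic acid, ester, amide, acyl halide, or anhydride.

7

H2NCO: amide, 1 C=O (running total 1).
CH(NHCOCH3): amide, 1 C=O (running total 2).
CH2COOCH2: ester, 1 C=O (running total 3).
CH(COOH): carboxylic acid, 1 C=O (running total 4).
CH(COOCH3): ester, 1 C=O (running total 5).
CH(COCH3): ketone, 1 C=O (running total 6).
COOH: carboxylic acid, 1 C=O (running total 7).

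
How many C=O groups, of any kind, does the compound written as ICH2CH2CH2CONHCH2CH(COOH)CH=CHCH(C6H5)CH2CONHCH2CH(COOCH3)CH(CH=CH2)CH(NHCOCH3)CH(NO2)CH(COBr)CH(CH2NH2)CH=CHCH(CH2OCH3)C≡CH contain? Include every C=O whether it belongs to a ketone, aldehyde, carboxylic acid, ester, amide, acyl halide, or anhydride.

CH2CONHCH2: amide, 1 C=O (running total 1).
CH(COOH): carboxylic acid, 1 C=O (running total 2).
CH2CONHCH2: amide, 1 C=O (running total 3).
CH(COOCH3): ester, 1 C=O (running total 4).
CH(NHCOCH3): amide, 1 C=O (running total 5).
CH(COBr): acyl halide, 1 C=O (running total 6).

6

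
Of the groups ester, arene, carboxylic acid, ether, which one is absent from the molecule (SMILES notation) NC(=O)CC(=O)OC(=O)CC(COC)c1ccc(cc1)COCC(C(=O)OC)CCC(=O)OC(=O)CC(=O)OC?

ether: present (CH(CH2OCH3) — pendant –CH2OCH3: C–O–C linkage → ether).
ester: present (CH(COOCH3) — pendant –COOCH3: carbonyl C bonded to C and –OCH3 → ester).
arene: present (C6H4 — para-disubstituted benzene ring → arene).
carboxylic acid: absent. In each of CH(COOCH3) and COOCH3, the acyl oxygen is bonded to carbon (–O–C), not to H, so this is an ester. In H2NCO, the carbonyl is bonded to nitrogen, not to –OH; that is an amide.

carboxylic acid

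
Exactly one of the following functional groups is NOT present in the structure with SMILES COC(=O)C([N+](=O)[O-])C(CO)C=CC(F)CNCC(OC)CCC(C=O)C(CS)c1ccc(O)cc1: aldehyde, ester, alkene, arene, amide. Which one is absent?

alkene: present (CH=CH — C=C double bond → alkene).
aldehyde: present (CH(CHO) — pendant –CHO: carbonyl C bonded to C and H → aldehyde).
arene: present (C6H4OH — –OH attached directly to an aromatic ring → phenol (not alcohol); the ring itself is an arene).
ester: present (CH3OOC — CH3O–C(=O)–: carbonyl C bonded to C and to –OCH3 → ester (not ketone + ether)).
amide: no segment matches this pattern.

amide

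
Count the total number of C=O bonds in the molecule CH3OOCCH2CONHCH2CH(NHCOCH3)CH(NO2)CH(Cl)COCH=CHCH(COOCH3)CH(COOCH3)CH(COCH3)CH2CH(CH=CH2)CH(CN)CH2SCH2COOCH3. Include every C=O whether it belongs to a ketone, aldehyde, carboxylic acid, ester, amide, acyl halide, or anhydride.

8

CH3OOC: ester, 1 C=O (running total 1).
CH2CONHCH2: amide, 1 C=O (running total 2).
CH(NHCOCH3): amide, 1 C=O (running total 3).
CO: ketone, 1 C=O (running total 4).
CH(COOCH3): ester, 1 C=O (running total 5).
CH(COOCH3): ester, 1 C=O (running total 6).
CH(COCH3): ketone, 1 C=O (running total 7).
COOCH3: ester, 1 C=O (running total 8).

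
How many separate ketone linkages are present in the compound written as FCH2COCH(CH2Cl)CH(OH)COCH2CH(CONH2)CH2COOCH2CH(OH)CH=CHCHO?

Reading the structure from left to right:
  FCH2: halogen on an sp³ carbon → alkyl halide.
  CO: –C(=O)– with carbon on both sides → ketone.
  CH(CH2Cl): pendant –CH2X: halogen on sp³ carbon → alkyl halide.
  CH(OH): –OH on an sp³ carbon → alcohol (secondary).
  CO: –C(=O)– with carbon on both sides → ketone.
  CH(CONH2): pendant –CONH2: carbonyl C bonded to C and N → amide.
  CH2COOCH2: –C(=O)–O–C with C on the carbonyl side → ester.
  CH(OH): –OH on an sp³ carbon → alcohol (secondary).
  CH=CH: C=C double bond → alkene.
  CHO: terminal –CHO: carbonyl C bonded to H and C → aldehyde.
Ketone appears at: CO, CO → 2.

2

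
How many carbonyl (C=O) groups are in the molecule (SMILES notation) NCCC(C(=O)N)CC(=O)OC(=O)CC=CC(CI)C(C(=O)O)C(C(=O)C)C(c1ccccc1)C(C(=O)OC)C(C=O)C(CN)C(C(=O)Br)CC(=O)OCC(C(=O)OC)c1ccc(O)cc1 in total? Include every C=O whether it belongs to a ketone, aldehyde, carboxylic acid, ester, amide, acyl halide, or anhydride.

10

CH(CONH2): amide, 1 C=O (running total 1).
CH2CO-O-COCH2: anhydride, 2 C=O (running total 3).
CH(COOH): carboxylic acid, 1 C=O (running total 4).
CH(COCH3): ketone, 1 C=O (running total 5).
CH(COOCH3): ester, 1 C=O (running total 6).
CH(CHO): aldehyde, 1 C=O (running total 7).
CH(COBr): acyl halide, 1 C=O (running total 8).
CH2COOCH2: ester, 1 C=O (running total 9).
CH(COOCH3): ester, 1 C=O (running total 10).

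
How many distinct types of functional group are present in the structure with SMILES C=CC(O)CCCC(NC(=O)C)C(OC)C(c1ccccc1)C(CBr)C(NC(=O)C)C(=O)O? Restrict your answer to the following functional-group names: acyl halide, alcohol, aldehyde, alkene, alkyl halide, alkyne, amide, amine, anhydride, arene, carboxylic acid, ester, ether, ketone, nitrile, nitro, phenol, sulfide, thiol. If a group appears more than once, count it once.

7

C=C double bond → alkene.
–OH on an sp³ carbon → alcohol (secondary).
pendant –NHC(=O)CH3: N bonded to a carbonyl → amide (not amine).
pendant –OCH3: C–O–C with sp³ C, no adjacent C=O → ether.
pendant –C6H5: benzene ring → arene.
pendant –CH2X: halogen on sp³ carbon → alkyl halide.
pendant –NHC(=O)CH3: N bonded to a carbonyl → amide (not amine).
–COOH: carbonyl C bonded to –OH and C → carboxylic acid (the –OH is not a separate alcohol).
Distinct types present: alcohol, alkene, alkyl halide, amide, arene, carboxylic acid, ether.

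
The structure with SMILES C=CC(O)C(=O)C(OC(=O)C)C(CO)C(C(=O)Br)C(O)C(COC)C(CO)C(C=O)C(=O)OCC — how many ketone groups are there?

Taking each segment in turn:
  CH2=CH: C=C double bond → alkene.
  CH(OH): –OH on an sp³ carbon → alcohol (secondary).
  CO: –C(=O)– with carbon on both sides → ketone.
  CH(OCOCH3): pendant –OC(=O)CH3: an acyloxy group → ester.
  CH(CH2OH): pendant –CH2OH on an sp³ backbone C → alcohol.
  CH(COBr): pendant –C(=O)X: carbonyl C bonded to C and halogen → acyl halide.
  CH(OH): –OH on an sp³ carbon → alcohol (secondary).
  CH(CH2OCH3): pendant –CH2OCH3: C–O–C linkage → ether.
  CH(CH2OH): pendant –CH2OH on an sp³ backbone C → alcohol.
  CH(CHO): pendant –CHO: carbonyl C bonded to C and H → aldehyde.
  COOCH2CH3: –C(=O)OCH2CH3: carbonyl C bonded to C and to –OEt → ester.
Ketone appears at: CO → 1.

1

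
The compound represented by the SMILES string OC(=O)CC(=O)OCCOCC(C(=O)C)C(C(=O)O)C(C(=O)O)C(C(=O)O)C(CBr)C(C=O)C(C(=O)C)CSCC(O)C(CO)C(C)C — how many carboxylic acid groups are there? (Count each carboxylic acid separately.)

4

Taking each segment in turn:
  HOOC: –COOH: carbonyl C bonded to –OH and C → carboxylic acid (the –OH is not a separate alcohol).
  CH2COOCH2: –C(=O)–O–C with C on the carbonyl side → ester.
  CH2OCH2: C–O–C with sp³ carbons on both sides and no adjacent C=O → ether.
  CH(COCH3): pendant –COCH3: carbonyl C bonded to two carbons → ketone.
  CH(COOH): pendant –COOH: carbonyl C bonded to C and –OH → carboxylic acid.
  CH(COOH): pendant –COOH: carbonyl C bonded to C and –OH → carboxylic acid.
  CH(COOH): pendant –COOH: carbonyl C bonded to C and –OH → carboxylic acid.
  CH(CH2Br): pendant –CH2X: halogen on sp³ carbon → alkyl halide.
  CH(CHO): pendant –CHO: carbonyl C bonded to C and H → aldehyde.
  CH(COCH3): pendant –COCH3: carbonyl C bonded to two carbons → ketone.
  CH2SCH2: C–S–C linkage → sulfide (thioether).
  CH(OH): –OH on an sp³ carbon → alcohol (secondary).
  CH(CH2OH): pendant –CH2OH on an sp³ backbone C → alcohol.
Carboxylic acid appears at: HOOC, CH(COOH), CH(COOH), CH(COOH) → 4.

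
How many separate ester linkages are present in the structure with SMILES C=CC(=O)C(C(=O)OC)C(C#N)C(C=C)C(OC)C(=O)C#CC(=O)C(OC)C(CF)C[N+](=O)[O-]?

Working along the chain:
  CH2=CH: C=C double bond → alkene.
  CO: –C(=O)– with carbon on both sides → ketone.
  CH(COOCH3): pendant –COOCH3: carbonyl C bonded to C and –OCH3 → ester.
  CH(CN): pendant –C≡N: nitrile.
  CH(CH=CH2): pendant –CH=CH2: C=C double bond → alkene.
  CH(OCH3): pendant –OCH3: C–O–C with sp³ C, no adjacent C=O → ether.
  CO: –C(=O)– with carbon on both sides → ketone.
  C≡C: C≡C triple bond → alkyne.
  CO: –C(=O)– with carbon on both sides → ketone.
  CH(OCH3): pendant –OCH3: C–O–C with sp³ C, no adjacent C=O → ether.
  CH(CH2F): pendant –CH2X: halogen on sp³ carbon → alkyl halide.
  CH2NO2: –NO2 on carbon → nitro group.
Ester appears at: CH(COOCH3) → 1.

1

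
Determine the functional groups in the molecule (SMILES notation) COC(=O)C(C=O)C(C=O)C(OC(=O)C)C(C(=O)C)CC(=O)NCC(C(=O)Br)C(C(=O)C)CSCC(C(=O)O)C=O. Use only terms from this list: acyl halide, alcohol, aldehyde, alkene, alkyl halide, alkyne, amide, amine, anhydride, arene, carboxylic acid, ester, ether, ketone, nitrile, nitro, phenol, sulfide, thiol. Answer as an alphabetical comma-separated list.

acyl halide, aldehyde, amide, carboxylic acid, ester, ketone, sulfide

Reading the structure from left to right:
  CH3OOC: CH3O–C(=O)–: carbonyl C bonded to C and to –OCH3 → ester (not ketone + ether).
  CH(CHO): pendant –CHO: carbonyl C bonded to C and H → aldehyde.
  CH(CHO): pendant –CHO: carbonyl C bonded to C and H → aldehyde.
  CH(OCOCH3): pendant –OC(=O)CH3: an acyloxy group → ester.
  CH(COCH3): pendant –COCH3: carbonyl C bonded to two carbons → ketone.
  CH2CONHCH2: –C(=O)–N– linkage → amide (the N is not an amine).
  CH(COBr): pendant –C(=O)X: carbonyl C bonded to C and halogen → acyl halide.
  CH(COCH3): pendant –COCH3: carbonyl C bonded to two carbons → ketone.
  CH2SCH2: C–S–C linkage → sulfide (thioether).
  CH(COOH): pendant –COOH: carbonyl C bonded to C and –OH → carboxylic acid.
  CHO: terminal –CHO: carbonyl C bonded to H and C → aldehyde.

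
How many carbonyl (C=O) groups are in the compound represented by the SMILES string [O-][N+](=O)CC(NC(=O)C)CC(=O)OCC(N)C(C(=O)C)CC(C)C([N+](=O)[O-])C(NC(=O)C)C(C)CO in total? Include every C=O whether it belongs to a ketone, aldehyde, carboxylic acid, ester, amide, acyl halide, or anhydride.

CH(NHCOCH3): amide, 1 C=O (running total 1).
CH2COOCH2: ester, 1 C=O (running total 2).
CH(COCH3): ketone, 1 C=O (running total 3).
CH(NHCOCH3): amide, 1 C=O (running total 4).

4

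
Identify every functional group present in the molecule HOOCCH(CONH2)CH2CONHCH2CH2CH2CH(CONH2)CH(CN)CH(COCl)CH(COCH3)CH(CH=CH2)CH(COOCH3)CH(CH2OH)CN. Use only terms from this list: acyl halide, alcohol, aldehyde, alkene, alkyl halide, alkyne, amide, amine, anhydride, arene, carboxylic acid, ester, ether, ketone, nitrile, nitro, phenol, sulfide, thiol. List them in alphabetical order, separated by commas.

Taking each segment in turn:
  HOOC: –COOH: carbonyl C bonded to –OH and C → carboxylic acid (the –OH is not a separate alcohol).
  CH(CONH2): pendant –CONH2: carbonyl C bonded to C and N → amide.
  CH2CONHCH2: –C(=O)–N– linkage → amide (the N is not an amine).
  CH(CONH2): pendant –CONH2: carbonyl C bonded to C and N → amide.
  CH(CN): pendant –C≡N: nitrile.
  CH(COCl): pendant –C(=O)X: carbonyl C bonded to C and halogen → acyl halide.
  CH(COCH3): pendant –COCH3: carbonyl C bonded to two carbons → ketone.
  CH(CH=CH2): pendant –CH=CH2: C=C double bond → alkene.
  CH(COOCH3): pendant –COOCH3: carbonyl C bonded to C and –OCH3 → ester.
  CH(CH2OH): pendant –CH2OH on an sp³ backbone C → alcohol.
  CN: –C≡N: carbon triple-bonded to nitrogen → nitrile.

acyl halide, alcohol, alkene, amide, carboxylic acid, ester, ketone, nitrile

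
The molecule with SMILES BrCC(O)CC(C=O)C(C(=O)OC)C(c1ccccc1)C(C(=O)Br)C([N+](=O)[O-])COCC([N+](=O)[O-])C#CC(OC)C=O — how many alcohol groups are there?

Taking each segment in turn:
  BrCH2: halogen on an sp³ carbon → alkyl halide.
  CH(OH): –OH on an sp³ carbon → alcohol (secondary).
  CH(CHO): pendant –CHO: carbonyl C bonded to C and H → aldehyde.
  CH(COOCH3): pendant –COOCH3: carbonyl C bonded to C and –OCH3 → ester.
  CH(C6H5): pendant –C6H5: benzene ring → arene.
  CH(COBr): pendant –C(=O)X: carbonyl C bonded to C and halogen → acyl halide.
  CH(NO2): –NO2 on an sp³ carbon → nitro (the N=O is not a carbonyl).
  CH2OCH2: C–O–C with sp³ carbons on both sides and no adjacent C=O → ether.
  CH(NO2): –NO2 on an sp³ carbon → nitro (the N=O is not a carbonyl).
  C≡C: C≡C triple bond → alkyne.
  CH(OCH3): pendant –OCH3: C–O–C with sp³ C, no adjacent C=O → ether.
  CHO: terminal –CHO: carbonyl C bonded to H and C → aldehyde.
Alcohol appears at: CH(OH) → 1.

1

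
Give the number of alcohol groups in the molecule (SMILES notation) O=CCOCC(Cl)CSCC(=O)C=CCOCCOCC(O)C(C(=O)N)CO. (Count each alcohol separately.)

terminal –CHO: carbonyl C bonded to H and C → aldehyde.
C–O–C with sp³ carbons on both sides and no adjacent C=O → ether.
halogen on an sp³ carbon → alkyl halide.
C–S–C linkage → sulfide (thioether).
–C(=O)– with carbon on both sides → ketone.
C=C double bond → alkene.
C–O–C with sp³ carbons on both sides and no adjacent C=O → ether.
C–O–C with sp³ carbons on both sides and no adjacent C=O → ether.
–OH on an sp³ carbon → alcohol (secondary).
pendant –CONH2: carbonyl C bonded to C and N → amide.
–OH on an sp³ carbon → alcohol.
Alcohol appears at: CH(OH), CH2OH → 2.

2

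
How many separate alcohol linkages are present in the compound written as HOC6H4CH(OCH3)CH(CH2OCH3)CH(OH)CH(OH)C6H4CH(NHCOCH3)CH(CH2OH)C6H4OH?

Reading the structure from left to right:
  HOC6H4: –OH attached directly to an aromatic ring → phenol (not alcohol); the ring itself is an arene.
  CH(OCH3): pendant –OCH3: C–O–C with sp³ C, no adjacent C=O → ether.
  CH(CH2OCH3): pendant –CH2OCH3: C–O–C linkage → ether.
  CH(OH): –OH on an sp³ carbon → alcohol (secondary).
  CH(OH): –OH on an sp³ carbon → alcohol (secondary).
  C6H4: para-disubstituted benzene ring → arene.
  CH(NHCOCH3): pendant –NHC(=O)CH3: N bonded to a carbonyl → amide (not amine).
  CH(CH2OH): pendant –CH2OH on an sp³ backbone C → alcohol.
  C6H4OH: –OH attached directly to an aromatic ring → phenol (not alcohol); the ring itself is an arene.
Alcohol appears at: CH(OH), CH(OH), CH(CH2OH) → 3.

3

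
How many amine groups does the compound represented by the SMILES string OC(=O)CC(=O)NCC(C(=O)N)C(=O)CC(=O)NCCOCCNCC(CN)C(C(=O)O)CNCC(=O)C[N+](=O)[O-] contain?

3

–COOH: carbonyl C bonded to –OH and C → carboxylic acid (the –OH is not a separate alcohol).
–C(=O)–N– linkage → amide (the N is not an amine).
pendant –CONH2: carbonyl C bonded to C and N → amide.
–C(=O)– with carbon on both sides → ketone.
–C(=O)–N– linkage → amide (the N is not an amine).
C–O–C with sp³ carbons on both sides and no adjacent C=O → ether.
C–N–C with sp³ carbons and no adjacent C=O → amine (secondary).
pendant –CH2NH2: N on sp³ C, no adjacent C=O → amine.
pendant –COOH: carbonyl C bonded to C and –OH → carboxylic acid.
C–N–C with sp³ carbons and no adjacent C=O → amine (secondary).
–C(=O)– with carbon on both sides → ketone.
–NO2 on carbon → nitro group.
Amine appears at: CH2NHCH2, CH(CH2NH2), CH2NHCH2 → 3.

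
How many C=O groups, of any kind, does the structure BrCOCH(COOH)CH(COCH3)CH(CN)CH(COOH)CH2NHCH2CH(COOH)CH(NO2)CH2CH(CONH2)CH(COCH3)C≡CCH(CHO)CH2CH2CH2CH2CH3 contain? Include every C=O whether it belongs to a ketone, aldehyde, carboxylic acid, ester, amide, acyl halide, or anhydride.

8

BrCO: acyl halide, 1 C=O (running total 1).
CH(COOH): carboxylic acid, 1 C=O (running total 2).
CH(COCH3): ketone, 1 C=O (running total 3).
CH(COOH): carboxylic acid, 1 C=O (running total 4).
CH(COOH): carboxylic acid, 1 C=O (running total 5).
CH(CONH2): amide, 1 C=O (running total 6).
CH(COCH3): ketone, 1 C=O (running total 7).
CH(CHO): aldehyde, 1 C=O (running total 8).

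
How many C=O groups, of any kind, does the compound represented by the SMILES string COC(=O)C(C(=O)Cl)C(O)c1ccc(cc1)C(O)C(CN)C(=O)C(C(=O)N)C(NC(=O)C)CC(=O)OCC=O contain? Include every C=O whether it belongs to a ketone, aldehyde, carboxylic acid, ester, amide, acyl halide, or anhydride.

CH3OOC: ester, 1 C=O (running total 1).
CH(COCl): acyl halide, 1 C=O (running total 2).
CO: ketone, 1 C=O (running total 3).
CH(CONH2): amide, 1 C=O (running total 4).
CH(NHCOCH3): amide, 1 C=O (running total 5).
CH2COOCH2: ester, 1 C=O (running total 6).
CHO: aldehyde, 1 C=O (running total 7).

7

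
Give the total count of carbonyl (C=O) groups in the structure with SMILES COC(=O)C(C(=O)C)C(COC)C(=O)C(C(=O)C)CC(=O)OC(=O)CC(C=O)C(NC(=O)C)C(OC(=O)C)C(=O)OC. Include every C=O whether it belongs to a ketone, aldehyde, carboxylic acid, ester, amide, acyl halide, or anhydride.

CH3OOC: ester, 1 C=O (running total 1).
CH(COCH3): ketone, 1 C=O (running total 2).
CO: ketone, 1 C=O (running total 3).
CH(COCH3): ketone, 1 C=O (running total 4).
CH2CO-O-COCH2: anhydride, 2 C=O (running total 6).
CH(CHO): aldehyde, 1 C=O (running total 7).
CH(NHCOCH3): amide, 1 C=O (running total 8).
CH(OCOCH3): ester, 1 C=O (running total 9).
COOCH3: ester, 1 C=O (running total 10).

10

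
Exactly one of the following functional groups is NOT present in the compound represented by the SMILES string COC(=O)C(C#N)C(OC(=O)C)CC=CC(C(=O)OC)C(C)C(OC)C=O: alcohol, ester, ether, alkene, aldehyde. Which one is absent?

alcohol

ether: present (CH(OCH3) — pendant –OCH3: C–O–C with sp³ C, no adjacent C=O → ether).
aldehyde: present (CHO — terminal –CHO: carbonyl C bonded to H and C → aldehyde).
alkene: present (CH=CH — C=C double bond → alkene).
ester: present (CH3OOC — CH3O–C(=O)–: carbonyl C bonded to C and to –OCH3 → ester (not ketone + ether)).
alcohol: no segment matches this pattern.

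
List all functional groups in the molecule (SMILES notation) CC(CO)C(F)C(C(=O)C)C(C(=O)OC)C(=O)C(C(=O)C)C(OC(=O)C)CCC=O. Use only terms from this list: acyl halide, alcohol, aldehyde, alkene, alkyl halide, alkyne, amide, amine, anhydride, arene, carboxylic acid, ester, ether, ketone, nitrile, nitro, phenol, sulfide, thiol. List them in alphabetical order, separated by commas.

alcohol, aldehyde, alkyl halide, ester, ketone

Working along the chain:
  CH(CH2OH): pendant –CH2OH on an sp³ backbone C → alcohol.
  CH(F): halogen on an sp³ carbon → alkyl halide.
  CH(COCH3): pendant –COCH3: carbonyl C bonded to two carbons → ketone.
  CH(COOCH3): pendant –COOCH3: carbonyl C bonded to C and –OCH3 → ester.
  CO: –C(=O)– with carbon on both sides → ketone.
  CH(COCH3): pendant –COCH3: carbonyl C bonded to two carbons → ketone.
  CH(OCOCH3): pendant –OC(=O)CH3: an acyloxy group → ester.
  CHO: terminal –CHO: carbonyl C bonded to H and C → aldehyde.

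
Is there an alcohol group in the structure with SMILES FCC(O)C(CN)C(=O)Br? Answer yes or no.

Taking each segment in turn:
  FCH2: halogen on an sp³ carbon → alkyl halide.
  CH(OH): –OH on an sp³ carbon → alcohol (secondary).
  CH(CH2NH2): pendant –CH2NH2: N on sp³ C, no adjacent C=O → amine.
  COBr: –C(=O)Br: carbonyl C bonded to C and to a halogen → acyl halide (not alkyl halide).
The CH(OH) segment supplies the alcohol: –OH on an sp³ carbon → alcohol (secondary).

yes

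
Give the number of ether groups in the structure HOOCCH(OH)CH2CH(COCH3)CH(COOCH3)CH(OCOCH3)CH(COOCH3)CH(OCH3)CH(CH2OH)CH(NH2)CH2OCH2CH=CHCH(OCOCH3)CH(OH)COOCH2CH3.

2

–COOH: carbonyl C bonded to –OH and C → carboxylic acid (the –OH is not a separate alcohol).
–OH on an sp³ carbon → alcohol (secondary).
pendant –COCH3: carbonyl C bonded to two carbons → ketone.
pendant –COOCH3: carbonyl C bonded to C and –OCH3 → ester.
pendant –OC(=O)CH3: an acyloxy group → ester.
pendant –COOCH3: carbonyl C bonded to C and –OCH3 → ester.
pendant –OCH3: C–O–C with sp³ C, no adjacent C=O → ether.
pendant –CH2OH on an sp³ backbone C → alcohol.
–NH2 on an sp³ carbon with no adjacent C=O → amine.
C–O–C with sp³ carbons on both sides and no adjacent C=O → ether.
C=C double bond → alkene.
pendant –OC(=O)CH3: an acyloxy group → ester.
–OH on an sp³ carbon → alcohol (secondary).
–C(=O)OCH2CH3: carbonyl C bonded to C and to –OEt → ester.
Ether appears at: CH(OCH3), CH2OCH2 → 2.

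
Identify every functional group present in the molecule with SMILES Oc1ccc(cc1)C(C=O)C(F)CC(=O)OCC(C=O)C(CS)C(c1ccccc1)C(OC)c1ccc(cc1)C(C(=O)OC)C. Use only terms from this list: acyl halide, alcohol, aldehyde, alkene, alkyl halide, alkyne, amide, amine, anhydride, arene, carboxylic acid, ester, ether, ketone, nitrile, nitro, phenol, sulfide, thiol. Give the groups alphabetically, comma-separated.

aldehyde, alkyl halide, arene, ester, ether, phenol, thiol

Taking each segment in turn:
  HOC6H4: –OH attached directly to an aromatic ring → phenol (not alcohol); the ring itself is an arene.
  CH(CHO): pendant –CHO: carbonyl C bonded to C and H → aldehyde.
  CH(F): halogen on an sp³ carbon → alkyl halide.
  CH2COOCH2: –C(=O)–O–C with C on the carbonyl side → ester.
  CH(CHO): pendant –CHO: carbonyl C bonded to C and H → aldehyde.
  CH(CH2SH): pendant –CH2SH → thiol.
  CH(C6H5): pendant –C6H5: benzene ring → arene.
  CH(OCH3): pendant –OCH3: C–O–C with sp³ C, no adjacent C=O → ether.
  C6H4: para-disubstituted benzene ring → arene.
  CH(COOCH3): pendant –COOCH3: carbonyl C bonded to C and –OCH3 → ester.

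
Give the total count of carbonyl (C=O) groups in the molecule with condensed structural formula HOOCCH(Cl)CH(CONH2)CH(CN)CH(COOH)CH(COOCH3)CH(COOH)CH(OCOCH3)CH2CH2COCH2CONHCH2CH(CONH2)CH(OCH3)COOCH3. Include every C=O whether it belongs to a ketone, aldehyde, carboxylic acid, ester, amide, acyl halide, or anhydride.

HOOC: carboxylic acid, 1 C=O (running total 1).
CH(CONH2): amide, 1 C=O (running total 2).
CH(COOH): carboxylic acid, 1 C=O (running total 3).
CH(COOCH3): ester, 1 C=O (running total 4).
CH(COOH): carboxylic acid, 1 C=O (running total 5).
CH(OCOCH3): ester, 1 C=O (running total 6).
CO: ketone, 1 C=O (running total 7).
CH2CONHCH2: amide, 1 C=O (running total 8).
CH(CONH2): amide, 1 C=O (running total 9).
COOCH3: ester, 1 C=O (running total 10).

10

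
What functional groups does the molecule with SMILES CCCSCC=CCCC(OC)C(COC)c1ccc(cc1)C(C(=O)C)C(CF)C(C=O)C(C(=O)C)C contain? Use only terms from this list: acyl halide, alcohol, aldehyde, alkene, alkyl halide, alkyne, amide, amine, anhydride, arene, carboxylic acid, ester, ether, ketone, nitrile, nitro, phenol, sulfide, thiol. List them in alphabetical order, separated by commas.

C–S–C linkage → sulfide (thioether).
C=C double bond → alkene.
pendant –OCH3: C–O–C with sp³ C, no adjacent C=O → ether.
pendant –CH2OCH3: C–O–C linkage → ether.
para-disubstituted benzene ring → arene.
pendant –COCH3: carbonyl C bonded to two carbons → ketone.
pendant –CH2X: halogen on sp³ carbon → alkyl halide.
pendant –CHO: carbonyl C bonded to C and H → aldehyde.
pendant –COCH3: carbonyl C bonded to two carbons → ketone.

aldehyde, alkene, alkyl halide, arene, ether, ketone, sulfide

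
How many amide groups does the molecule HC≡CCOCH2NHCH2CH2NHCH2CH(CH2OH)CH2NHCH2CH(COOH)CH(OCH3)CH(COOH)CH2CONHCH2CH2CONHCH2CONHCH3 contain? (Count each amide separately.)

Taking each segment in turn:
  HC≡C: C≡C triple bond → alkyne.
  CO: –C(=O)– with carbon on both sides → ketone.
  CH2NHCH2: C–N–C with sp³ carbons and no adjacent C=O → amine (secondary).
  CH2NHCH2: C–N–C with sp³ carbons and no adjacent C=O → amine (secondary).
  CH(CH2OH): pendant –CH2OH on an sp³ backbone C → alcohol.
  CH2NHCH2: C–N–C with sp³ carbons and no adjacent C=O → amine (secondary).
  CH(COOH): pendant –COOH: carbonyl C bonded to C and –OH → carboxylic acid.
  CH(OCH3): pendant –OCH3: C–O–C with sp³ C, no adjacent C=O → ether.
  CH(COOH): pendant –COOH: carbonyl C bonded to C and –OH → carboxylic acid.
  CH2CONHCH2: –C(=O)–N– linkage → amide (the N is not an amine).
  CH2CONHCH2: –C(=O)–N– linkage → amide (the N is not an amine).
  CONHCH3: –C(=O)NHCH3: carbonyl C bonded to C and to N → amide (the N is not an amine).
Amide appears at: CH2CONHCH2, CH2CONHCH2, CONHCH3 → 3.

3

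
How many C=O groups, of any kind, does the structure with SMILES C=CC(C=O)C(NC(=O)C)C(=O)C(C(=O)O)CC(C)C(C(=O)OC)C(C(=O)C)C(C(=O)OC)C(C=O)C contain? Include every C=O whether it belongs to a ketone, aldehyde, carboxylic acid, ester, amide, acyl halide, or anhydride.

8

CH(CHO): aldehyde, 1 C=O (running total 1).
CH(NHCOCH3): amide, 1 C=O (running total 2).
CO: ketone, 1 C=O (running total 3).
CH(COOH): carboxylic acid, 1 C=O (running total 4).
CH(COOCH3): ester, 1 C=O (running total 5).
CH(COCH3): ketone, 1 C=O (running total 6).
CH(COOCH3): ester, 1 C=O (running total 7).
CH(CHO): aldehyde, 1 C=O (running total 8).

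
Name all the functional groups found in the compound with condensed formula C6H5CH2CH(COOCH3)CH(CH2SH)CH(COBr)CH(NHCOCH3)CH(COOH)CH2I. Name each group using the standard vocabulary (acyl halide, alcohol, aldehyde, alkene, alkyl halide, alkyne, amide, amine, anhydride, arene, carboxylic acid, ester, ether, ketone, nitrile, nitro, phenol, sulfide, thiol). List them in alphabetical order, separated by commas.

C6H5– phenyl ring → arene.
pendant –COOCH3: carbonyl C bonded to C and –OCH3 → ester.
pendant –CH2SH → thiol.
pendant –C(=O)X: carbonyl C bonded to C and halogen → acyl halide.
pendant –NHC(=O)CH3: N bonded to a carbonyl → amide (not amine).
pendant –COOH: carbonyl C bonded to C and –OH → carboxylic acid.
halogen on an sp³ carbon → alkyl halide.

acyl halide, alkyl halide, amide, arene, carboxylic acid, ester, thiol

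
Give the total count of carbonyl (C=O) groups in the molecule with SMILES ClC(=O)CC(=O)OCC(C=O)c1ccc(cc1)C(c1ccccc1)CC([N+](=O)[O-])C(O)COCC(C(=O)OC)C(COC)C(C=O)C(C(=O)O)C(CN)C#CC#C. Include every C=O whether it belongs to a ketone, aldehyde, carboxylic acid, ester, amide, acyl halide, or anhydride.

6

ClCO: acyl halide, 1 C=O (running total 1).
CH2COOCH2: ester, 1 C=O (running total 2).
CH(CHO): aldehyde, 1 C=O (running total 3).
CH(COOCH3): ester, 1 C=O (running total 4).
CH(CHO): aldehyde, 1 C=O (running total 5).
CH(COOH): carboxylic acid, 1 C=O (running total 6).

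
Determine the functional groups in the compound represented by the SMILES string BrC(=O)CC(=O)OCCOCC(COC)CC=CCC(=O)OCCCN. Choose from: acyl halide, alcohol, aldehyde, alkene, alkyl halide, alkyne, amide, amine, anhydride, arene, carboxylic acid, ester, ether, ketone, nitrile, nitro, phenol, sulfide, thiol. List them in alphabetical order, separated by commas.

Working along the chain:
  BrCO: –C(=O)Br: carbonyl C bonded to C and to a halogen → acyl halide (not alkyl halide).
  CH2COOCH2: –C(=O)–O–C with C on the carbonyl side → ester.
  CH2OCH2: C–O–C with sp³ carbons on both sides and no adjacent C=O → ether.
  CH(CH2OCH3): pendant –CH2OCH3: C–O–C linkage → ether.
  CH=CH: C=C double bond → alkene.
  CH2COOCH2: –C(=O)–O–C with C on the carbonyl side → ester.
  CH2NH2: –NH2 on an sp³ carbon with no adjacent C=O → amine.

acyl halide, alkene, amine, ester, ether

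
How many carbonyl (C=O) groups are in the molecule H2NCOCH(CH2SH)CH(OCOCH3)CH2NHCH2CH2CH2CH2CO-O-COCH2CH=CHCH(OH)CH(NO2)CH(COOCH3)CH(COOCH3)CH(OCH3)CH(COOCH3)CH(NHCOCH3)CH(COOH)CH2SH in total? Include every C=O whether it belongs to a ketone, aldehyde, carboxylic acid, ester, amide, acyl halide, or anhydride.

H2NCO: amide, 1 C=O (running total 1).
CH(OCOCH3): ester, 1 C=O (running total 2).
CH2CO-O-COCH2: anhydride, 2 C=O (running total 4).
CH(COOCH3): ester, 1 C=O (running total 5).
CH(COOCH3): ester, 1 C=O (running total 6).
CH(COOCH3): ester, 1 C=O (running total 7).
CH(NHCOCH3): amide, 1 C=O (running total 8).
CH(COOH): carboxylic acid, 1 C=O (running total 9).

9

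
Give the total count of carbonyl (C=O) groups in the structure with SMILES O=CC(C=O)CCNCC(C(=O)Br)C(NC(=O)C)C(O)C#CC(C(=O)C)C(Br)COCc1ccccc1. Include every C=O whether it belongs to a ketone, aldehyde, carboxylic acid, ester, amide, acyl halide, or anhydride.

5

OHC: aldehyde, 1 C=O (running total 1).
CH(CHO): aldehyde, 1 C=O (running total 2).
CH(COBr): acyl halide, 1 C=O (running total 3).
CH(NHCOCH3): amide, 1 C=O (running total 4).
CH(COCH3): ketone, 1 C=O (running total 5).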